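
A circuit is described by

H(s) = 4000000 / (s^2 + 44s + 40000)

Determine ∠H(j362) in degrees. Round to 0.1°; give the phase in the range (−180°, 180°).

At s = jω = j362:
quadratic: (j362)² + 44·j362 + 40000 = -91044 + j15928 → |·| ≈ 92427, ∠ ≈ 170.08°
∠H = 0.00° − 170.08° = -170.08°

-170.1°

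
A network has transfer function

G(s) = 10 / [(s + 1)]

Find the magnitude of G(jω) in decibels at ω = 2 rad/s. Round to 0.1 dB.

13.0 dB

At ω = 2 rad/s:
pole (1 + j2·1) = 1 + j2 → |·| ≈ 2.2361, ∠ ≈ 63.43°
|G| = 10 · 1 / (2.2361) ≈ 4.4721
Gain = 20 log₁₀(4.4721) ≈ 13.01 dB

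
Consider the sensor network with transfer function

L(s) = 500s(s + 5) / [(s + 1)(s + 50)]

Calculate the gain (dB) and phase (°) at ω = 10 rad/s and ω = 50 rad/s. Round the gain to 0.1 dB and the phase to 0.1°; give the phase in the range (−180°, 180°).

At s = jω = j10:
zero (s+5): 5 + j10 → |·| = √(5²+10²) = √125 ≈ 11.18, ∠ = arctan(10/5) ≈ 63.43°
zero at origin: s = j10 → |·| = 10, ∠ = 90.00°
pole (s+1): 1 + j10 → |·| = √(1²+10²) = √101 ≈ 10.05, ∠ = arctan(10/1) ≈ 84.29°
pole (s+50): 50 + j10 → |·| = √(50²+10²) = √2600 ≈ 50.99, ∠ = arctan(10/50) ≈ 11.31°
|L| = 500 · 111.8 / 512.45 ≈ 109.08
Gain = 20 log₁₀(109.08) ≈ 40.75 dB
∠L = 153.43° − 95.60° = 57.83°

At s = jω = j50:
zero (s+5): 5 + j50 → |·| = √(5²+50²) = √2525 ≈ 50.249, ∠ = arctan(50/5) ≈ 84.29°
zero at origin: s = j50 → |·| = 50, ∠ = 90.00°
pole (s+1): 1 + j50 → |·| = √(1²+50²) = √2501 ≈ 50.01, ∠ = arctan(50/1) ≈ 88.85°
pole (s+50): 50 + j50 → |·| = √(50²+50²) = √5000 ≈ 70.711, ∠ = arctan(50/50) ≈ 45.00°
|L| = 500 · 2512.5 / 3536.3 ≈ 355.24
Gain = 20 log₁₀(355.24) ≈ 51.01 dB
∠L = 174.29° − 133.85° = 40.44°

ω = 10: 40.8 dB, 57.8°; ω = 50: 51.0 dB, 40.4°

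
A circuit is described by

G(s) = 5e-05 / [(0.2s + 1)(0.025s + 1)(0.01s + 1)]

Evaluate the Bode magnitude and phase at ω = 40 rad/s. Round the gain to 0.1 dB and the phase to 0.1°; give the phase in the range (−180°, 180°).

-107.8 dB, -149.7°

At ω = 40 rad/s:
pole (1 + j40·0.2) = 1 + j8 → |·| ≈ 8.0623, ∠ ≈ 82.87°
pole (1 + j40·0.025) = 1 + j1 → |·| ≈ 1.4142, ∠ ≈ 45.00°
pole (1 + j40·0.01) = 1 + j0.4 → |·| ≈ 1.077, ∠ ≈ 21.80°
|G| = 5e-05 · 1 / (8.0623 · 1.4142 · 1.077) ≈ 4.0718e-06
Gain = 20 log₁₀(4.0718e-06) ≈ -107.80 dB
∠G = (0°) − (82.87° + 45.00° + 21.80°) = -149.67°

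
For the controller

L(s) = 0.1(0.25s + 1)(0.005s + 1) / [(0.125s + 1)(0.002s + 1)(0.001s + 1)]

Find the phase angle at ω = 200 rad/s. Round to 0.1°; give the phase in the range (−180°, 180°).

13.0°

At ω = 200 rad/s:
zero (1 + j200·0.25) = 1 + j50 → |·| ≈ 50.01, ∠ ≈ 88.85°
zero (1 + j200·0.005) = 1 + j1 → |·| ≈ 1.4142, ∠ ≈ 45.00°
pole (1 + j200·0.125) = 1 + j25 → |·| ≈ 25.02, ∠ ≈ 87.71°
pole (1 + j200·0.002) = 1 + j0.4 → |·| ≈ 1.077, ∠ ≈ 21.80°
pole (1 + j200·0.001) = 1 + j0.2 → |·| ≈ 1.0198, ∠ ≈ 11.31°
∠L = (88.85° + 45.00°) − (87.71° + 21.80° + 11.31°) = 13.03°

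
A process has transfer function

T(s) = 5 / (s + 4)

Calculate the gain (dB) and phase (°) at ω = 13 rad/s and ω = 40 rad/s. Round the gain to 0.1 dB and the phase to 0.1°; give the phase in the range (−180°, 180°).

ω = 13: -8.7 dB, -72.9°; ω = 40: -18.1 dB, -84.3°

At s = jω = j13:
pole (s+4): 4 + j13 → |·| = √(4²+13²) = √185 ≈ 13.601, ∠ = arctan(13/4) ≈ 72.90°
|T| = 5 / 13.601 ≈ 0.36762
Gain = 20 log₁₀(0.36762) ≈ -8.69 dB
∠T = 0.00° − 72.90° = -72.90°

At s = jω = j40:
pole (s+4): 4 + j40 → |·| = √(4²+40²) = √1616 ≈ 40.2, ∠ = arctan(40/4) ≈ 84.29°
|T| = 5 / 40.2 ≈ 0.12438
Gain = 20 log₁₀(0.12438) ≈ -18.10 dB
∠T = 0.00° − 84.29° = -84.29°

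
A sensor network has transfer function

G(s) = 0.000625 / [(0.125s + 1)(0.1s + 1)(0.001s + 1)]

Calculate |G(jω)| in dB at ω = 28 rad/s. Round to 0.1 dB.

At ω = 28 rad/s:
pole (1 + j28·0.125) = 1 + j3.5 → |·| ≈ 3.6401, ∠ ≈ 74.05°
pole (1 + j28·0.1) = 1 + j2.8 → |·| ≈ 2.9732, ∠ ≈ 70.35°
pole (1 + j28·0.001) = 1 + j0.028 → |·| ≈ 1.0004, ∠ ≈ 1.60°
|G| = 0.000625 · 1 / (3.6401 · 2.9732 · 1.0004) ≈ 5.7726e-05
Gain = 20 log₁₀(5.7726e-05) ≈ -84.77 dB

-84.8 dB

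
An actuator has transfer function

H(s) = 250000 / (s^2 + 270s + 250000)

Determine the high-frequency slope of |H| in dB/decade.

-40 dB/decade

Each pole contributes −20 dB/decade at high frequency; each zero contributes +20 dB/decade.
Net: 0 zero(s) − 2 pole(s) → -40 dB/decade.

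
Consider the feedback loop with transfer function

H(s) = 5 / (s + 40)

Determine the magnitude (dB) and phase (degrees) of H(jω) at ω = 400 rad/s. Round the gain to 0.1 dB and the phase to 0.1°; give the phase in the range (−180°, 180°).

-38.1 dB, -84.3°

At s = jω = j400:
pole (s+40): 40 + j400 → |·| = √(40²+400²) = √161600 ≈ 402, ∠ = arctan(400/40) ≈ 84.29°
|H| = 5 / 402 ≈ 0.012438
Gain = 20 log₁₀(0.012438) ≈ -38.10 dB
∠H = 0.00° − 84.29° = -84.29°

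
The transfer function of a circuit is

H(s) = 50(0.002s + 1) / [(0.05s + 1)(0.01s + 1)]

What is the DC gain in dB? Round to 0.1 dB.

H(0) = 50 · 1 / 1 = 50
20 log₁₀(50) ≈ 33.98 dB

34.0 dB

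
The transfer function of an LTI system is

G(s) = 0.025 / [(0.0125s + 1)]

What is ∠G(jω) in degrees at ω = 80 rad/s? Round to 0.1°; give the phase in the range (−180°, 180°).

-45.0°

At ω = 80 rad/s:
pole (1 + j80·0.0125) = 1 + j1 → |·| ≈ 1.4142, ∠ ≈ 45.00°
∠G = (0°) − (45.00°) = -45.00°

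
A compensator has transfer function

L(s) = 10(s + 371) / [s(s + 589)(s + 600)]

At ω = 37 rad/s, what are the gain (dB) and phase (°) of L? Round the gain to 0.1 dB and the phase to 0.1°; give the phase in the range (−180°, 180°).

At s = jω = j37:
zero (s+371): 371 + j37 → |·| = √(371²+37²) = √139010 ≈ 372.84, ∠ = arctan(37/371) ≈ 5.70°
pole (s+589): 589 + j37 → |·| = √(589²+37²) = √348290 ≈ 590.16, ∠ = arctan(37/589) ≈ 3.59°
pole (s+600): 600 + j37 → |·| = √(600²+37²) = √361369 ≈ 601.14, ∠ = arctan(37/600) ≈ 3.53°
pole at origin: |s| = 37, ∠ = 90.00° (in denominator)
|L| = 10 · 372.84 / 1.3126e+07 ≈ 0.00028405
Gain = 20 log₁₀(0.00028405) ≈ -70.93 dB
∠L = 5.70° − 97.12° = -91.42°

-70.9 dB, -91.4°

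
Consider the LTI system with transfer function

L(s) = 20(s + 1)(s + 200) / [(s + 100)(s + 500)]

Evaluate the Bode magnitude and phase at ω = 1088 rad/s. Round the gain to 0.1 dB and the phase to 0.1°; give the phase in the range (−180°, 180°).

25.3 dB, 19.5°

At s = jω = j1088:
zero (s+1): 1 + j1088 → |·| = √(1²+1088²) = √1183745 ≈ 1088, ∠ = arctan(1088/1) ≈ 89.95°
zero (s+200): 200 + j1088 → |·| = √(200²+1088²) = √1223744 ≈ 1106.2, ∠ = arctan(1088/200) ≈ 79.58°
pole (s+100): 100 + j1088 → |·| = √(100²+1088²) = √1193744 ≈ 1092.6, ∠ = arctan(1088/100) ≈ 84.75°
pole (s+500): 500 + j1088 → |·| = √(500²+1088²) = √1433744 ≈ 1197.4, ∠ = arctan(1088/500) ≈ 65.32°
|L| = 20 · 1.2035e+06 / 1.3083e+06 ≈ 18.398
Gain = 20 log₁₀(18.398) ≈ 25.30 dB
∠L = 169.53° − 150.07° = 19.46°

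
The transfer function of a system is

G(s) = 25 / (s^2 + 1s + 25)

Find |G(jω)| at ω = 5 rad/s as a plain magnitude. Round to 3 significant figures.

5.00

At s = jω = j5:
quadratic: (j5)² + 1·j5 + 25 = 0 + j5 → |·| ≈ 5, ∠ ≈ 90.00°
|G| = 25 / 5 ≈ 5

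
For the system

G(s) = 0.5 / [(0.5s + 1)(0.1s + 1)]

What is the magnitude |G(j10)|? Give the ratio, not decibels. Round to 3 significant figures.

At ω = 10 rad/s:
pole (1 + j10·0.5) = 1 + j5 → |·| ≈ 5.099, ∠ ≈ 78.69°
pole (1 + j10·0.1) = 1 + j1 → |·| ≈ 1.4142, ∠ ≈ 45.00°
|G| = 0.5 · 1 / (5.099 · 1.4142) ≈ 0.069338

0.0693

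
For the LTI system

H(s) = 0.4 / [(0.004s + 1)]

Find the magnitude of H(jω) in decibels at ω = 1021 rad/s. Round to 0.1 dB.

At ω = 1021 rad/s:
pole (1 + j1021·0.004) = 1 + j4.084 → |·| ≈ 4.2046, ∠ ≈ 76.24°
|H| = 0.4 · 1 / (4.2046) ≈ 0.095134
Gain = 20 log₁₀(0.095134) ≈ -20.43 dB

-20.4 dB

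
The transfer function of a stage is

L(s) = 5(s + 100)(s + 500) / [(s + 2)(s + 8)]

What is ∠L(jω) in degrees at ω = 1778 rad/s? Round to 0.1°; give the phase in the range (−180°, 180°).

At s = jω = j1778:
zero (s+100): 100 + j1778 → |·| = √(100²+1778²) = √3171284 ≈ 1780.8, ∠ = arctan(1778/100) ≈ 86.78°
zero (s+500): 500 + j1778 → |·| = √(500²+1778²) = √3411284 ≈ 1847, ∠ = arctan(1778/500) ≈ 74.29°
pole (s+2): 2 + j1778 → |·| = √(2²+1778²) = √3161288 ≈ 1778, ∠ = arctan(1778/2) ≈ 89.94°
pole (s+8): 8 + j1778 → |·| = √(8²+1778²) = √3161348 ≈ 1778, ∠ = arctan(1778/8) ≈ 89.74°
∠L = 161.07° − 179.68° = -18.61°

-18.6°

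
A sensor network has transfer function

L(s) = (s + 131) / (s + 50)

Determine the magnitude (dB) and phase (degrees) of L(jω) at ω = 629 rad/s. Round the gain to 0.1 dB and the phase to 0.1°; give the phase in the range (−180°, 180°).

0.2 dB, -7.2°

At s = jω = j629:
zero (s+131): 131 + j629 → |·| = √(131²+629²) = √412802 ≈ 642.5, ∠ = arctan(629/131) ≈ 78.24°
pole (s+50): 50 + j629 → |·| = √(50²+629²) = √398141 ≈ 630.98, ∠ = arctan(629/50) ≈ 85.46°
|L| = 1 · 642.5 / 630.98 ≈ 1.0183
Gain = 20 log₁₀(1.0183) ≈ 0.16 dB
∠L = 78.24° − 85.46° = -7.22°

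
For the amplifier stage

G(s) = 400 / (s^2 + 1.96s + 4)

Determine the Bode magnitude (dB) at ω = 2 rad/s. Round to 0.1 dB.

At s = jω = j2:
quadratic: (j2)² + 1.96·j2 + 4 = 0 + j3.92 → |·| ≈ 3.92, ∠ ≈ 90.00°
|G| = 400 / 3.92 ≈ 102.04
Gain = 20 log₁₀(102.04) ≈ 40.18 dB

40.2 dB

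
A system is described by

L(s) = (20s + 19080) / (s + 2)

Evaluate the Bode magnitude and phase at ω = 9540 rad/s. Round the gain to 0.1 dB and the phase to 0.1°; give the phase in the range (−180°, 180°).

Substitute s = j9540:
Numerator: 20(j9540) + 19080 = 19080 + j190800
Denominator: (j9540) + 2 = 2 + j9540
|N| = √(19080² + 190800²) ≈ 1.9175e+05, ∠N ≈ 84.29°
|D| = √(2² + 9540²) ≈ 9540, ∠D ≈ 89.99°
|L| = 1.9175e+05 / 9540 ≈ 20.1
Gain = 20 log₁₀(20.1) ≈ 26.06 dB
∠L = 84.29° − 89.99° = -5.70°

26.1 dB, -5.7°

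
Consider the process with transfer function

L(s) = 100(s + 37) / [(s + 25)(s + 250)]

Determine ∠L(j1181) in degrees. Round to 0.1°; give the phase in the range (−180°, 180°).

At s = jω = j1181:
zero (s+37): 37 + j1181 → |·| = √(37²+1181²) = √1396130 ≈ 1181.6, ∠ = arctan(1181/37) ≈ 88.21°
pole (s+25): 25 + j1181 → |·| = √(25²+1181²) = √1395386 ≈ 1181.3, ∠ = arctan(1181/25) ≈ 88.79°
pole (s+250): 250 + j1181 → |·| = √(250²+1181²) = √1457261 ≈ 1207.2, ∠ = arctan(1181/250) ≈ 78.05°
∠L = 88.21° − 166.84° = -78.63°

-78.6°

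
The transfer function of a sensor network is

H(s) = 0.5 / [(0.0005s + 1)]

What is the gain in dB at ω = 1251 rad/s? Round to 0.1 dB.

At ω = 1251 rad/s:
pole (1 + j1251·0.0005) = 1 + j0.6255 → |·| ≈ 1.1795, ∠ ≈ 32.03°
|H| = 0.5 · 1 / (1.1795) ≈ 0.42391
Gain = 20 log₁₀(0.42391) ≈ -7.45 dB

-7.5 dB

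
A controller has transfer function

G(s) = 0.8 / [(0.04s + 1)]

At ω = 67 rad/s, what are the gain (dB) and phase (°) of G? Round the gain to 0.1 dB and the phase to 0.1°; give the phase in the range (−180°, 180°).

-11.1 dB, -69.5°

At ω = 67 rad/s:
pole (1 + j67·0.04) = 1 + j2.68 → |·| ≈ 2.8605, ∠ ≈ 69.54°
|G| = 0.8 · 1 / (2.8605) ≈ 0.27967
Gain = 20 log₁₀(0.27967) ≈ -11.07 dB
∠G = (0°) − (69.54°) = -69.54°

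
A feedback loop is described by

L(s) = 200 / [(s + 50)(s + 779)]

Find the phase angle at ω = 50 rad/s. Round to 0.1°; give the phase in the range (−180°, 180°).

-48.7°

At s = jω = j50:
pole (s+50): 50 + j50 → |·| = √(50²+50²) = √5000 ≈ 70.711, ∠ = arctan(50/50) ≈ 45.00°
pole (s+779): 779 + j50 → |·| = √(779²+50²) = √609341 ≈ 780.6, ∠ = arctan(50/779) ≈ 3.67°
∠L = 0.00° − 48.67° = -48.67°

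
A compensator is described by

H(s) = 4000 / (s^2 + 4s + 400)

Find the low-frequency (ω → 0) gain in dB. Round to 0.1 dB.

H(0) = 4000 / 400 = 10
20 log₁₀(10) ≈ 20.00 dB

20.0 dB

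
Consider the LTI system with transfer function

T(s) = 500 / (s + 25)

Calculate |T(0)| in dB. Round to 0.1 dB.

T(0) = 500 / 25 = 20
20 log₁₀(20) ≈ 26.02 dB

26.0 dB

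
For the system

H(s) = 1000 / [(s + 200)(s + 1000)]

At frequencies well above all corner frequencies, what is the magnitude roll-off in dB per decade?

-40 dB/decade

Each pole contributes −20 dB/decade at high frequency; each zero contributes +20 dB/decade.
Net: 0 zero(s) − 2 pole(s) → -40 dB/decade.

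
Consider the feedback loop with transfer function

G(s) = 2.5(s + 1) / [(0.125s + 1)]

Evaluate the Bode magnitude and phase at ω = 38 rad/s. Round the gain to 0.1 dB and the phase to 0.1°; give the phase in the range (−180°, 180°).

At ω = 38 rad/s:
zero (1 + j38·1) = 1 + j38 → |·| ≈ 38.013, ∠ ≈ 88.49°
pole (1 + j38·0.125) = 1 + j4.75 → |·| ≈ 4.8541, ∠ ≈ 78.11°
|G| = 2.5 · 38.013 / (4.8541) ≈ 19.578
Gain = 20 log₁₀(19.578) ≈ 25.84 dB
∠G = (88.49°) − (78.11°) = 10.38°

25.8 dB, 10.4°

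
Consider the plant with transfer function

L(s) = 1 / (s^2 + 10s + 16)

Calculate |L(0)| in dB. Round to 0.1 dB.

L(0) = 1 / 16 = 0.0625
20 log₁₀(0.0625) ≈ -24.08 dB

-24.1 dB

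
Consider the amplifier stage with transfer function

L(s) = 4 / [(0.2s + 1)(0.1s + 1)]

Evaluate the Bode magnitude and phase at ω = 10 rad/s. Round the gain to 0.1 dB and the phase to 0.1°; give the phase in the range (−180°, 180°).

At ω = 10 rad/s:
pole (1 + j10·0.2) = 1 + j2 → |·| ≈ 2.2361, ∠ ≈ 63.43°
pole (1 + j10·0.1) = 1 + j1 → |·| ≈ 1.4142, ∠ ≈ 45.00°
|L| = 4 · 1 / (2.2361 · 1.4142) ≈ 1.2649
Gain = 20 log₁₀(1.2649) ≈ 2.04 dB
∠L = (0°) − (63.43° + 45.00°) = -108.43°

2.0 dB, -108.4°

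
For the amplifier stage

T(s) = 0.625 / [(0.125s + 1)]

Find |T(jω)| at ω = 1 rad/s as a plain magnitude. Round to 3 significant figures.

0.620

At ω = 1 rad/s:
pole (1 + j1·0.125) = 1 + j0.125 → |·| ≈ 1.0078, ∠ ≈ 7.13°
|T| = 0.625 · 1 / (1.0078) ≈ 0.62016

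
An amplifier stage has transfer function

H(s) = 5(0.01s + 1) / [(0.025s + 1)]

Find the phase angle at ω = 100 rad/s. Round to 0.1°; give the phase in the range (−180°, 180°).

-23.2°

At ω = 100 rad/s:
zero (1 + j100·0.01) = 1 + j1 → |·| ≈ 1.4142, ∠ ≈ 45.00°
pole (1 + j100·0.025) = 1 + j2.5 → |·| ≈ 2.6926, ∠ ≈ 68.20°
∠H = (45.00°) − (68.20°) = -23.20°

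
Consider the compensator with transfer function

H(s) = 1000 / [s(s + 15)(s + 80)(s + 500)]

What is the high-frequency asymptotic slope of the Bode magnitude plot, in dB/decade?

Each pole contributes −20 dB/decade at high frequency; each zero contributes +20 dB/decade.
Net: 0 zero(s) − 4 pole(s) → -80 dB/decade.

-80 dB/decade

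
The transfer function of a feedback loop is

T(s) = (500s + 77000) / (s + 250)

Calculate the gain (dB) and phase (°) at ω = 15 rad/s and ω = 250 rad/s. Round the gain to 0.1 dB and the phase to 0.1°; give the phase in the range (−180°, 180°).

ω = 15: 49.8 dB, 2.1°; ω = 250: 52.4 dB, 13.4°

Substitute s = j15:
Numerator: 500(j15) + 77000 = 77000 + j7500
Denominator: (j15) + 250 = 250 + j15
|N| = √(77000² + 7500²) ≈ 77364, ∠N ≈ 5.56°
|D| = √(250² + 15²) ≈ 250.45, ∠D ≈ 3.43°
|T| = 77364 / 250.45 ≈ 308.9
Gain = 20 log₁₀(308.9) ≈ 49.80 dB
∠T = 5.56° − 3.43° = 2.13°

Substitute s = j250:
Numerator: 500(j250) + 77000 = 77000 + j125000
Denominator: (j250) + 250 = 250 + j250
|N| = √(77000² + 125000²) ≈ 1.4681e+05, ∠N ≈ 58.37°
|D| = √(250² + 250²) ≈ 353.55, ∠D ≈ 45.00°
|T| = 1.4681e+05 / 353.55 ≈ 415.25
Gain = 20 log₁₀(415.25) ≈ 52.37 dB
∠T = 58.37° − 45.00° = 13.37°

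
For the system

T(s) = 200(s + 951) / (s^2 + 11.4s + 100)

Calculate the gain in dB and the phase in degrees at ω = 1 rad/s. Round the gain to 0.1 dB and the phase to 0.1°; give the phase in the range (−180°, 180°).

At s = jω = j1:
zero (s+951): 951 + j1 → |·| = √(951²+1²) = √904402 ≈ 951, ∠ = arctan(1/951) ≈ 0.06°
quadratic: (j1)² + 11.4·j1 + 100 = 99 + j11.4 → |·| ≈ 99.654, ∠ ≈ 6.57°
|T| = 200 · 951 / 99.654 ≈ 1908.6
Gain = 20 log₁₀(1908.6) ≈ 65.61 dB
∠T = 0.06° − 6.57° = -6.51°

65.6 dB, -6.5°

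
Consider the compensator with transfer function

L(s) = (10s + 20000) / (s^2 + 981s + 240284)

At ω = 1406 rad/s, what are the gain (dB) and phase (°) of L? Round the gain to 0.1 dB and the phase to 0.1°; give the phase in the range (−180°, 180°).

-39.2 dB, -106.4°

Substitute s = j1406:
Numerator: 10(j1406) + 20000 = 20000 + j14060
Denominator: (j1406)^2 + 981(j1406) + 240284 = -1736552 + j1379286
|N| = √(20000² + 14060²) ≈ 24448, ∠N ≈ 35.11°
|D| = √(1736552² + 1379286²) ≈ 2.2177e+06, ∠D ≈ 141.54°
|L| = 24448 / 2.2177e+06 ≈ 0.011024
Gain = 20 log₁₀(0.011024) ≈ -39.15 dB
∠L = 35.11° − 141.54° = -106.43°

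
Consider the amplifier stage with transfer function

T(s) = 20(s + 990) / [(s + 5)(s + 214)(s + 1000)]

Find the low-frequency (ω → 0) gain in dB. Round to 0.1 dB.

-34.7 dB

T(0) = 20·990 / (5·214·1000) ≈ 0.018505
20 log₁₀(0.018505) ≈ -34.65 dB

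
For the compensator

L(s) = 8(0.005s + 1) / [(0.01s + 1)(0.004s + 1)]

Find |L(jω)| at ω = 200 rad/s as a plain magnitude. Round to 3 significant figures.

3.95

At ω = 200 rad/s:
zero (1 + j200·0.005) = 1 + j1 → |·| ≈ 1.4142, ∠ ≈ 45.00°
pole (1 + j200·0.01) = 1 + j2 → |·| ≈ 2.2361, ∠ ≈ 63.43°
pole (1 + j200·0.004) = 1 + j0.8 → |·| ≈ 1.2806, ∠ ≈ 38.66°
|L| = 8 · 1.4142 / (2.2361 · 1.2806) ≈ 3.9509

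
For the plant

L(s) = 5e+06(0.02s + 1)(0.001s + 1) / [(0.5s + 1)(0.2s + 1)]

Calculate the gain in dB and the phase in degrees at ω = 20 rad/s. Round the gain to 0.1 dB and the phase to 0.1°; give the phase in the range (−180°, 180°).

At ω = 20 rad/s:
zero (1 + j20·0.02) = 1 + j0.4 → |·| ≈ 1.077, ∠ ≈ 21.80°
zero (1 + j20·0.001) = 1 + j0.02 → |·| ≈ 1.0002, ∠ ≈ 1.15°
pole (1 + j20·0.5) = 1 + j10 → |·| ≈ 10.05, ∠ ≈ 84.29°
pole (1 + j20·0.2) = 1 + j4 → |·| ≈ 4.1231, ∠ ≈ 75.96°
|L| = 5e+06 · 1.077 · 1.0002 / (10.05 · 4.1231) ≈ 1.2998e+05
Gain = 20 log₁₀(1.2998e+05) ≈ 102.28 dB
∠L = (21.80° + 1.15°) − (84.29° + 75.96°) = -137.30°

102.3 dB, -137.3°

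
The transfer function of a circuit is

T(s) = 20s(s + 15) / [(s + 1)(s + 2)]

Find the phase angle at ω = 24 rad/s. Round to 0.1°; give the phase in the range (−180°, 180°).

-24.9°

At s = jω = j24:
zero (s+15): 15 + j24 → |·| = √(15²+24²) = √801 ≈ 28.302, ∠ = arctan(24/15) ≈ 57.99°
zero at origin: s = j24 → |·| = 24, ∠ = 90.00°
pole (s+1): 1 + j24 → |·| = √(1²+24²) = √577 ≈ 24.021, ∠ = arctan(24/1) ≈ 87.61°
pole (s+2): 2 + j24 → |·| = √(2²+24²) = √580 ≈ 24.083, ∠ = arctan(24/2) ≈ 85.24°
∠T = 147.99° − 172.85° = -24.86°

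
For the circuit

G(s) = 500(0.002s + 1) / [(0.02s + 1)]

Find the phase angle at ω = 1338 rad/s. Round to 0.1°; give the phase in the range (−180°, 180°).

-18.4°

At ω = 1338 rad/s:
zero (1 + j1338·0.002) = 1 + j2.676 → |·| ≈ 2.8567, ∠ ≈ 69.51°
pole (1 + j1338·0.02) = 1 + j26.76 → |·| ≈ 26.779, ∠ ≈ 87.86°
∠G = (69.51°) − (87.86°) = -18.35°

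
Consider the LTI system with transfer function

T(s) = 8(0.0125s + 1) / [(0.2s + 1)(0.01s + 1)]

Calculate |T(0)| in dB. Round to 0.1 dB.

T(0) = 8 · 1 / 1 = 8
20 log₁₀(8) ≈ 18.06 dB

18.1 dB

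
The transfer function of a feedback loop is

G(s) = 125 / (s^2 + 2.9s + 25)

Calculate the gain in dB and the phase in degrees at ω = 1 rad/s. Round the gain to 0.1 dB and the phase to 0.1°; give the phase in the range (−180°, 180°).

At s = jω = j1:
quadratic: (j1)² + 2.9·j1 + 25 = 24 + j2.9 → |·| ≈ 24.175, ∠ ≈ 6.89°
|G| = 125 / 24.175 ≈ 5.1706
Gain = 20 log₁₀(5.1706) ≈ 14.27 dB
∠G = 0.00° − 6.89° = -6.89°

14.3 dB, -6.9°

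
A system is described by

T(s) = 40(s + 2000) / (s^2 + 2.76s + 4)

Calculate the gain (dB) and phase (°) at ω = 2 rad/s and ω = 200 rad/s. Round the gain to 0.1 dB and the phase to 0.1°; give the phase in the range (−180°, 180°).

At s = jω = j2:
zero (s+2000): 2000 + j2 → |·| = √(2000²+2²) = √4000004 ≈ 2000, ∠ = arctan(2/2000) ≈ 0.06°
quadratic: (j2)² + 2.76·j2 + 4 = 0 + j5.52 → |·| ≈ 5.52, ∠ ≈ 90.00°
|T| = 40 · 2000 / 5.52 ≈ 14493
Gain = 20 log₁₀(14493) ≈ 83.22 dB
∠T = 0.06° − 90.00° = -89.94°

At s = jω = j200:
zero (s+2000): 2000 + j200 → |·| = √(2000²+200²) = √4040000 ≈ 2010, ∠ = arctan(200/2000) ≈ 5.71°
quadratic: (j200)² + 2.76·j200 + 4 = -39996 + j552 → |·| ≈ 40000, ∠ ≈ 179.21°
|T| = 40 · 2010 / 40000 ≈ 2.01
Gain = 20 log₁₀(2.01) ≈ 6.06 dB
∠T = 5.71° − 179.21° = -173.50°

ω = 2: 83.2 dB, -89.9°; ω = 200: 6.1 dB, -173.5°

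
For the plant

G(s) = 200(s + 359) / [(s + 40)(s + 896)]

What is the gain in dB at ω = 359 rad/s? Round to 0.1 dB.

At s = jω = j359:
zero (s+359): 359 + j359 → |·| = √(359²+359²) = √257762 ≈ 507.7, ∠ = arctan(359/359) ≈ 45.00°
pole (s+40): 40 + j359 → |·| = √(40²+359²) = √130481 ≈ 361.22, ∠ = arctan(359/40) ≈ 83.64°
pole (s+896): 896 + j359 → |·| = √(896²+359²) = √931697 ≈ 965.24, ∠ = arctan(359/896) ≈ 21.83°
|G| = 200 · 507.7 / 3.4866e+05 ≈ 0.29123
Gain = 20 log₁₀(0.29123) ≈ -10.72 dB

-10.7 dB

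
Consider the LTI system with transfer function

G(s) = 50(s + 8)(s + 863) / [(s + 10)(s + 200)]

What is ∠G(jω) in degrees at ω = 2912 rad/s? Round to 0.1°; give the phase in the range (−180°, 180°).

-12.5°

At s = jω = j2912:
zero (s+8): 8 + j2912 → |·| = √(8²+2912²) = √8479808 ≈ 2912, ∠ = arctan(2912/8) ≈ 89.84°
zero (s+863): 863 + j2912 → |·| = √(863²+2912²) = √9224513 ≈ 3037.2, ∠ = arctan(2912/863) ≈ 73.49°
pole (s+10): 10 + j2912 → |·| = √(10²+2912²) = √8479844 ≈ 2912, ∠ = arctan(2912/10) ≈ 89.80°
pole (s+200): 200 + j2912 → |·| = √(200²+2912²) = √8519744 ≈ 2918.9, ∠ = arctan(2912/200) ≈ 86.07°
∠G = 163.33° − 175.87° = -12.54°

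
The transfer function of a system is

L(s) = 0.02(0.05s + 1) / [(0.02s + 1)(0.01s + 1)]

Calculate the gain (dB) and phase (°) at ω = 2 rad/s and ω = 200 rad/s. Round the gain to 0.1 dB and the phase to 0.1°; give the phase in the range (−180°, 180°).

ω = 2: -33.9 dB, 2.3°; ω = 200: -33.2 dB, -55.1°

At ω = 2 rad/s:
zero (1 + j2·0.05) = 1 + j0.1 → |·| ≈ 1.005, ∠ ≈ 5.71°
pole (1 + j2·0.02) = 1 + j0.04 → |·| ≈ 1.0008, ∠ ≈ 2.29°
pole (1 + j2·0.01) = 1 + j0.02 → |·| ≈ 1.0002, ∠ ≈ 1.15°
|L| = 0.02 · 1.005 / (1.0008 · 1.0002) ≈ 0.02008
Gain = 20 log₁₀(0.02008) ≈ -33.94 dB
∠L = (5.71°) − (2.29° + 1.15°) = 2.27°

At ω = 200 rad/s:
zero (1 + j200·0.05) = 1 + j10 → |·| ≈ 10.05, ∠ ≈ 84.29°
pole (1 + j200·0.02) = 1 + j4 → |·| ≈ 4.1231, ∠ ≈ 75.96°
pole (1 + j200·0.01) = 1 + j2 → |·| ≈ 2.2361, ∠ ≈ 63.43°
|L| = 0.02 · 10.05 / (4.1231 · 2.2361) ≈ 0.021801
Gain = 20 log₁₀(0.021801) ≈ -33.23 dB
∠L = (84.29°) − (75.96° + 63.43°) = -55.10°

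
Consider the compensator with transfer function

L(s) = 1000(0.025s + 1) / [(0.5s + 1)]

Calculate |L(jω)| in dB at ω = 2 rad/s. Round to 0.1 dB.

57.0 dB

At ω = 2 rad/s:
zero (1 + j2·0.025) = 1 + j0.05 → |·| ≈ 1.0012, ∠ ≈ 2.86°
pole (1 + j2·0.5) = 1 + j1 → |·| ≈ 1.4142, ∠ ≈ 45.00°
|L| = 1000 · 1.0012 / (1.4142) ≈ 707.96
Gain = 20 log₁₀(707.96) ≈ 57.00 dB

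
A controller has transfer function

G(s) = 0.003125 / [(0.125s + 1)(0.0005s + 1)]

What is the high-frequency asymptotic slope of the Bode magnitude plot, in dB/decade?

-40 dB/decade

Each pole contributes −20 dB/decade at high frequency; each zero contributes +20 dB/decade.
Net: 0 zero(s) − 2 pole(s) → -40 dB/decade.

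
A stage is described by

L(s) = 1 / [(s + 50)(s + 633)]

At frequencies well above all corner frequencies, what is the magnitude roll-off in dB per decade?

-40 dB/decade

Each pole contributes −20 dB/decade at high frequency; each zero contributes +20 dB/decade.
Net: 0 zero(s) − 2 pole(s) → -40 dB/decade.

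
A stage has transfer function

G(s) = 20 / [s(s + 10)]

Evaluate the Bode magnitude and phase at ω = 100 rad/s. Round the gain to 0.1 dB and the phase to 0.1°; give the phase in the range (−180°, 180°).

At s = jω = j100:
pole (s+10): 10 + j100 → |·| = √(10²+100²) = √10100 ≈ 100.5, ∠ = arctan(100/10) ≈ 84.29°
pole at origin: |s| = 100, ∠ = 90.00° (in denominator)
|G| = 20 / 10050 ≈ 0.00199
Gain = 20 log₁₀(0.00199) ≈ -54.02 dB
∠G = 0.00° − 174.29° = -174.29°

-54.0 dB, -174.3°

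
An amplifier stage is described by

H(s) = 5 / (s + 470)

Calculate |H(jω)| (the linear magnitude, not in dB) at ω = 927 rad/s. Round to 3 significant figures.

0.00481

Substitute s = j927:
Numerator: 5 = 5 + j0
Denominator: (j927) + 470 = 470 + j927
|N| = √(5² + 0²) ≈ 5, ∠N ≈ 0.00°
|D| = √(470² + 927²) ≈ 1039.3, ∠D ≈ 63.11°
|H| = 5 / 1039.3 ≈ 0.0048109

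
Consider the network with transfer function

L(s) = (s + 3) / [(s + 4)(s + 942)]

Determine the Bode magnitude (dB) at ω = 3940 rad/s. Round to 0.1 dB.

At s = jω = j3940:
zero (s+3): 3 + j3940 → |·| = √(3²+3940²) = √15523609 ≈ 3940, ∠ = arctan(3940/3) ≈ 89.96°
pole (s+4): 4 + j3940 → |·| = √(4²+3940²) = √15523616 ≈ 3940, ∠ = arctan(3940/4) ≈ 89.94°
pole (s+942): 942 + j3940 → |·| = √(942²+3940²) = √16410964 ≈ 4051, ∠ = arctan(3940/942) ≈ 76.55°
|L| = 1 · 3940 / 1.5961e+07 ≈ 0.00024685
Gain = 20 log₁₀(0.00024685) ≈ -72.15 dB

-72.2 dB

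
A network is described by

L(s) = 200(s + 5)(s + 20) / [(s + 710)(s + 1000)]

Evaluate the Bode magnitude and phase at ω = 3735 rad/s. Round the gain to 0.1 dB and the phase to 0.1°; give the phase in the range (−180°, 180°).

45.6 dB, 25.4°

At s = jω = j3735:
zero (s+5): 5 + j3735 → |·| = √(5²+3735²) = √13950250 ≈ 3735, ∠ = arctan(3735/5) ≈ 89.92°
zero (s+20): 20 + j3735 → |·| = √(20²+3735²) = √13950625 ≈ 3735.1, ∠ = arctan(3735/20) ≈ 89.69°
pole (s+710): 710 + j3735 → |·| = √(710²+3735²) = √14454325 ≈ 3801.9, ∠ = arctan(3735/710) ≈ 79.24°
pole (s+1000): 1000 + j3735 → |·| = √(1000²+3735²) = √14950225 ≈ 3866.6, ∠ = arctan(3735/1000) ≈ 75.01°
|L| = 200 · 1.3951e+07 / 1.47e+07 ≈ 189.81
Gain = 20 log₁₀(189.81) ≈ 45.57 dB
∠L = 179.61° − 154.25° = 25.36°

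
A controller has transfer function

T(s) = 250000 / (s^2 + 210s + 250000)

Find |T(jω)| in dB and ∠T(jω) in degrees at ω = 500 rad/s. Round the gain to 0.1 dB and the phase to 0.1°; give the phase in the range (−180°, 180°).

At s = jω = j500:
quadratic: (j500)² + 210·j500 + 250000 = 0 + j105000 → |·| ≈ 1.05e+05, ∠ ≈ 90.00°
|T| = 250000 / 1.05e+05 ≈ 2.381
Gain = 20 log₁₀(2.381) ≈ 7.54 dB
∠T = 0.00° − 90.00° = -90.00°

7.5 dB, -90.0°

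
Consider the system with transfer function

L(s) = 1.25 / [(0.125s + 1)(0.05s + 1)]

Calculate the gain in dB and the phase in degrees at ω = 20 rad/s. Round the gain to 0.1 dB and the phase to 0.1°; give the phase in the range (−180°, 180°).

At ω = 20 rad/s:
pole (1 + j20·0.125) = 1 + j2.5 → |·| ≈ 2.6926, ∠ ≈ 68.20°
pole (1 + j20·0.05) = 1 + j1 → |·| ≈ 1.4142, ∠ ≈ 45.00°
|L| = 1.25 · 1 / (2.6926 · 1.4142) ≈ 0.32827
Gain = 20 log₁₀(0.32827) ≈ -9.68 dB
∠L = (0°) − (68.20° + 45.00°) = -113.20°

-9.7 dB, -113.2°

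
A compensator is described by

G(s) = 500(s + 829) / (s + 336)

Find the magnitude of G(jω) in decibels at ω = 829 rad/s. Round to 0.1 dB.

At s = jω = j829:
zero (s+829): 829 + j829 → |·| = √(829²+829²) = √1374482 ≈ 1172.4, ∠ = arctan(829/829) ≈ 45.00°
pole (s+336): 336 + j829 → |·| = √(336²+829²) = √800137 ≈ 894.5, ∠ = arctan(829/336) ≈ 67.94°
|G| = 500 · 1172.4 / 894.5 ≈ 655.34
Gain = 20 log₁₀(655.34) ≈ 56.33 dB

56.3 dB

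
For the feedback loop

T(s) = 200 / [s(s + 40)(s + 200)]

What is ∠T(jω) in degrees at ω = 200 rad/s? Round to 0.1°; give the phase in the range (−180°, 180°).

146.3°

At s = jω = j200:
pole (s+40): 40 + j200 → |·| = √(40²+200²) = √41600 ≈ 203.96, ∠ = arctan(200/40) ≈ 78.69°
pole (s+200): 200 + j200 → |·| = √(200²+200²) = √80000 ≈ 282.84, ∠ = arctan(200/200) ≈ 45.00°
pole at origin: |s| = 200, ∠ = 90.00° (in denominator)
∠T = 0.00° − 213.69° = -213.69° ≡ 146.31° (principal value)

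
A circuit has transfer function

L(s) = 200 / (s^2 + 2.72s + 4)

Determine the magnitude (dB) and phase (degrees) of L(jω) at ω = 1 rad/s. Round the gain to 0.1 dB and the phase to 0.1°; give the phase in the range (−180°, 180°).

33.9 dB, -42.2°

At s = jω = j1:
quadratic: (j1)² + 2.72·j1 + 4 = 3 + j2.72 → |·| ≈ 4.0495, ∠ ≈ 42.20°
|L| = 200 / 4.0495 ≈ 49.389
Gain = 20 log₁₀(49.389) ≈ 33.87 dB
∠L = 0.00° − 42.20° = -42.20°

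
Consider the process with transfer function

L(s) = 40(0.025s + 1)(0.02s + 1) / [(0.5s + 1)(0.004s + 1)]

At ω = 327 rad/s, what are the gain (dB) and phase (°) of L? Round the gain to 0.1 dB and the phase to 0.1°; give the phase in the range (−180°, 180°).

18.2 dB, 22.1°

At ω = 327 rad/s:
zero (1 + j327·0.025) = 1 + j8.175 → |·| ≈ 8.2359, ∠ ≈ 83.03°
zero (1 + j327·0.02) = 1 + j6.54 → |·| ≈ 6.616, ∠ ≈ 81.31°
pole (1 + j327·0.5) = 1 + j163.5 → |·| ≈ 163.5, ∠ ≈ 89.65°
pole (1 + j327·0.004) = 1 + j1.308 → |·| ≈ 1.6465, ∠ ≈ 52.60°
|L| = 40 · 8.2359 · 6.616 / (163.5 · 1.6465) ≈ 8.0963
Gain = 20 log₁₀(8.0963) ≈ 18.17 dB
∠L = (83.03° + 81.31°) − (89.65° + 52.60°) = 22.09°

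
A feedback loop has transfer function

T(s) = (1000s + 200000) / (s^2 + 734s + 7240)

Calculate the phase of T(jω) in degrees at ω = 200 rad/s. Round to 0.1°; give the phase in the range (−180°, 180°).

-57.6°

Substitute s = j200:
Numerator: 1000(j200) + 200000 = 200000 + j200000
Denominator: (j200)^2 + 734(j200) + 7240 = -32760 + j146800
|N| = √(200000² + 200000²) ≈ 2.8284e+05, ∠N ≈ 45.00°
|D| = √(32760² + 146800²) ≈ 1.5041e+05, ∠D ≈ 102.58°
∠T = 45.00° − 102.58° = -57.58°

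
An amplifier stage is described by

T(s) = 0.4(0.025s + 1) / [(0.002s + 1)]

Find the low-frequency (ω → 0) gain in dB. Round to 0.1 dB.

-8.0 dB

T(0) = 0.4 · 1 / 1 = 0.4
20 log₁₀(0.4) ≈ -7.96 dB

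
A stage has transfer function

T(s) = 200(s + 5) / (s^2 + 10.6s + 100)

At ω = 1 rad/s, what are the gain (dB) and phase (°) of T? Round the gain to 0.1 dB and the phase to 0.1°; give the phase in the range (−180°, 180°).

At s = jω = j1:
zero (s+5): 5 + j1 → |·| = √(5²+1²) = √26 ≈ 5.099, ∠ = arctan(1/5) ≈ 11.31°
quadratic: (j1)² + 10.6·j1 + 100 = 99 + j10.6 → |·| ≈ 99.566, ∠ ≈ 6.11°
|T| = 200 · 5.099 / 99.566 ≈ 10.242
Gain = 20 log₁₀(10.242) ≈ 20.21 dB
∠T = 11.31° − 6.11° = 5.20°

20.2 dB, 5.2°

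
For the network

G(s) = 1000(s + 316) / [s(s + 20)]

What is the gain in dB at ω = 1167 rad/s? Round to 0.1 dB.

-1.0 dB

At s = jω = j1167:
zero (s+316): 316 + j1167 → |·| = √(316²+1167²) = √1461745 ≈ 1209, ∠ = arctan(1167/316) ≈ 74.85°
pole (s+20): 20 + j1167 → |·| = √(20²+1167²) = √1362289 ≈ 1167.2, ∠ = arctan(1167/20) ≈ 89.02°
pole at origin: |s| = 1167, ∠ = 90.00° (in denominator)
|G| = 1000 · 1209 / 1.3621e+06 ≈ 0.8876
Gain = 20 log₁₀(0.8876) ≈ -1.04 dB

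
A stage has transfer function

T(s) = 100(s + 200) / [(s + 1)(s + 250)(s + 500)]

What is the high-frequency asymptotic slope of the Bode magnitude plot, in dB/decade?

-40 dB/decade

Each pole contributes −20 dB/decade at high frequency; each zero contributes +20 dB/decade.
Net: 1 zero(s) − 3 pole(s) → -40 dB/decade.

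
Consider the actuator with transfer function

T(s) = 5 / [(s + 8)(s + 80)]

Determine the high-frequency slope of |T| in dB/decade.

Each pole contributes −20 dB/decade at high frequency; each zero contributes +20 dB/decade.
Net: 0 zero(s) − 2 pole(s) → -40 dB/decade.

-40 dB/decade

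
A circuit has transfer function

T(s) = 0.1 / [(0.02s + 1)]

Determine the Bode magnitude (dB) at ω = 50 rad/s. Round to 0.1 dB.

At ω = 50 rad/s:
pole (1 + j50·0.02) = 1 + j1 → |·| ≈ 1.4142, ∠ ≈ 45.00°
|T| = 0.1 · 1 / (1.4142) ≈ 0.070711
Gain = 20 log₁₀(0.070711) ≈ -23.01 dB

-23.0 dB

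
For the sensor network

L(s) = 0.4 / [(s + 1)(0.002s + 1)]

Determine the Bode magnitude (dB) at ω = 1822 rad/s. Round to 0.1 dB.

-84.7 dB

At ω = 1822 rad/s:
pole (1 + j1822·1) = 1 + j1822 → |·| ≈ 1822, ∠ ≈ 89.97°
pole (1 + j1822·0.002) = 1 + j3.644 → |·| ≈ 3.7787, ∠ ≈ 74.65°
|L| = 0.4 · 1 / (1822 · 3.7787) ≈ 5.8099e-05
Gain = 20 log₁₀(5.8099e-05) ≈ -84.72 dB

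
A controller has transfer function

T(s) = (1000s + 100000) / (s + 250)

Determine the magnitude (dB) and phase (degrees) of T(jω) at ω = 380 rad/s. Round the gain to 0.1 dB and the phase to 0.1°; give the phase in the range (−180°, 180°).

Substitute s = j380:
Numerator: 1000(j380) + 100000 = 100000 + j380000
Denominator: (j380) + 250 = 250 + j380
|N| = √(100000² + 380000²) ≈ 3.9294e+05, ∠N ≈ 75.26°
|D| = √(250² + 380²) ≈ 454.86, ∠D ≈ 56.66°
|T| = 3.9294e+05 / 454.86 ≈ 863.87
Gain = 20 log₁₀(863.87) ≈ 58.73 dB
∠T = 75.26° − 56.66° = 18.60°

58.7 dB, 18.6°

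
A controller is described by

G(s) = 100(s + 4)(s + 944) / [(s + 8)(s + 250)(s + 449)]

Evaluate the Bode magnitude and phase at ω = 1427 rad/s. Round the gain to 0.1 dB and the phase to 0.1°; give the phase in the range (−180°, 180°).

At s = jω = j1427:
zero (s+4): 4 + j1427 → |·| = √(4²+1427²) = √2036345 ≈ 1427, ∠ = arctan(1427/4) ≈ 89.84°
zero (s+944): 944 + j1427 → |·| = √(944²+1427²) = √2927465 ≈ 1711, ∠ = arctan(1427/944) ≈ 56.51°
pole (s+8): 8 + j1427 → |·| = √(8²+1427²) = √2036393 ≈ 1427, ∠ = arctan(1427/8) ≈ 89.68°
pole (s+250): 250 + j1427 → |·| = √(250²+1427²) = √2098829 ≈ 1448.7, ∠ = arctan(1427/250) ≈ 80.06°
pole (s+449): 449 + j1427 → |·| = √(449²+1427²) = √2237930 ≈ 1496, ∠ = arctan(1427/449) ≈ 72.53°
|G| = 100 · 2.4416e+06 / 3.0927e+09 ≈ 0.078947
Gain = 20 log₁₀(0.078947) ≈ -22.05 dB
∠G = 146.35° − 242.27° = -95.92°

-22.1 dB, -95.9°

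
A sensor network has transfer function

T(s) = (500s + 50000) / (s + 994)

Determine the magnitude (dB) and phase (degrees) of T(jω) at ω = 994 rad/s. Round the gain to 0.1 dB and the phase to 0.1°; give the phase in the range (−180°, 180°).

Substitute s = j994:
Numerator: 500(j994) + 50000 = 50000 + j497000
Denominator: (j994) + 994 = 994 + j994
|N| = √(50000² + 497000²) ≈ 4.9951e+05, ∠N ≈ 84.26°
|D| = √(994² + 994²) ≈ 1405.7, ∠D ≈ 45.00°
|T| = 4.9951e+05 / 1405.7 ≈ 355.35
Gain = 20 log₁₀(355.35) ≈ 51.01 dB
∠T = 84.26° − 45.00° = 39.26°

51.0 dB, 39.3°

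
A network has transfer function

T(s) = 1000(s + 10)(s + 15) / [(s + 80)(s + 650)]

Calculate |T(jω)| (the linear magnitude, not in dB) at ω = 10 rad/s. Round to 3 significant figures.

At s = jω = j10:
zero (s+10): 10 + j10 → |·| = √(10²+10²) = √200 ≈ 14.142, ∠ = arctan(10/10) ≈ 45.00°
zero (s+15): 15 + j10 → |·| = √(15²+10²) = √325 ≈ 18.028, ∠ = arctan(10/15) ≈ 33.69°
pole (s+80): 80 + j10 → |·| = √(80²+10²) = √6500 ≈ 80.623, ∠ = arctan(10/80) ≈ 7.13°
pole (s+650): 650 + j10 → |·| = √(650²+10²) = √422600 ≈ 650.08, ∠ = arctan(10/650) ≈ 0.88°
|T| = 1000 · 254.95 / 52411 ≈ 4.8644

4.86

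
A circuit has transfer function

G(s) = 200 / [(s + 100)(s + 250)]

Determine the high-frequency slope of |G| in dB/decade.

-40 dB/decade

Each pole contributes −20 dB/decade at high frequency; each zero contributes +20 dB/decade.
Net: 0 zero(s) − 2 pole(s) → -40 dB/decade.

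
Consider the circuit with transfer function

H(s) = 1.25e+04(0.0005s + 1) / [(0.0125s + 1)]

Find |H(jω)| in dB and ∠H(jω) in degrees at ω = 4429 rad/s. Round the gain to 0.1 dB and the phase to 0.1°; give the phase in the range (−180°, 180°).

54.8 dB, -23.3°

At ω = 4429 rad/s:
zero (1 + j4429·0.0005) = 1 + j2.2145 → |·| ≈ 2.4298, ∠ ≈ 65.70°
pole (1 + j4429·0.0125) = 1 + j55.3625 → |·| ≈ 55.372, ∠ ≈ 88.97°
|H| = 1.25e+04 · 2.4298 / (55.372) ≈ 548.52
Gain = 20 log₁₀(548.52) ≈ 54.78 dB
∠H = (65.70°) − (88.97°) = -23.27°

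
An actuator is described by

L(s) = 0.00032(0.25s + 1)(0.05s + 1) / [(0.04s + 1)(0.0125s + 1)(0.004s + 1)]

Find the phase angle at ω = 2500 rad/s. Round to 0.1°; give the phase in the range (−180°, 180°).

At ω = 2500 rad/s:
zero (1 + j2500·0.25) = 1 + j625 → |·| ≈ 625, ∠ ≈ 89.91°
zero (1 + j2500·0.05) = 1 + j125 → |·| ≈ 125, ∠ ≈ 89.54°
pole (1 + j2500·0.04) = 1 + j100 → |·| ≈ 100, ∠ ≈ 89.43°
pole (1 + j2500·0.0125) = 1 + j31.25 → |·| ≈ 31.266, ∠ ≈ 88.17°
pole (1 + j2500·0.004) = 1 + j10 → |·| ≈ 10.05, ∠ ≈ 84.29°
∠L = (89.91° + 89.54°) − (89.43° + 88.17° + 84.29°) = -82.44°

-82.4°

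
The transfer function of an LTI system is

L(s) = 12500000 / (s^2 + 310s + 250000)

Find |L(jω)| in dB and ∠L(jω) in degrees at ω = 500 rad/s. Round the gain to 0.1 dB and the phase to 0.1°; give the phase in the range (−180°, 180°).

38.1 dB, -90.0°

At s = jω = j500:
quadratic: (j500)² + 310·j500 + 250000 = 0 + j155000 → |·| ≈ 1.55e+05, ∠ ≈ 90.00°
|L| = 12500000 / 1.55e+05 ≈ 80.645
Gain = 20 log₁₀(80.645) ≈ 38.13 dB
∠L = 0.00° − 90.00° = -90.00°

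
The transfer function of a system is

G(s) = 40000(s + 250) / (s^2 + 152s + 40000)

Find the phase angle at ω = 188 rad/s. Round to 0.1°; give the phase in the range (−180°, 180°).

-43.8°

At s = jω = j188:
zero (s+250): 250 + j188 → |·| = √(250²+188²) = √97844 ≈ 312.8, ∠ = arctan(188/250) ≈ 36.94°
quadratic: (j188)² + 152·j188 + 40000 = 4656 + j28576 → |·| ≈ 28953, ∠ ≈ 80.75°
∠G = 36.94° − 80.75° = -43.81°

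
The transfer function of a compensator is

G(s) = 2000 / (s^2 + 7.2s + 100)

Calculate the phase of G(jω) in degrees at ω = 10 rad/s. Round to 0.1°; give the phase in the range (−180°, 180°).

At s = jω = j10:
quadratic: (j10)² + 7.2·j10 + 100 = 0 + j72 → |·| ≈ 72, ∠ ≈ 90.00°
∠G = 0.00° − 90.00° = -90.00°

-90.0°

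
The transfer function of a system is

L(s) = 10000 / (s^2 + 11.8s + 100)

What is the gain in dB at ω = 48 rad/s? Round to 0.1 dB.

12.9 dB

At s = jω = j48:
quadratic: (j48)² + 11.8·j48 + 100 = -2204 + j566.4 → |·| ≈ 2275.6, ∠ ≈ 165.59°
|L| = 10000 / 2275.6 ≈ 4.3944
Gain = 20 log₁₀(4.3944) ≈ 12.86 dB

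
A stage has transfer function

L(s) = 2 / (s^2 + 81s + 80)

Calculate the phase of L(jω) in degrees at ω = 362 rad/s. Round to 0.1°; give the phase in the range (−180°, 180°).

Substitute s = j362:
Numerator: 2 = 2 + j0
Denominator: (j362)^2 + 81(j362) + 80 = -130964 + j29322
|N| = √(2² + 0²) ≈ 2, ∠N ≈ 0.00°
|D| = √(130964² + 29322²) ≈ 1.3421e+05, ∠D ≈ 167.38°
∠L = 0.00° − 167.38° = -167.38°

-167.4°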